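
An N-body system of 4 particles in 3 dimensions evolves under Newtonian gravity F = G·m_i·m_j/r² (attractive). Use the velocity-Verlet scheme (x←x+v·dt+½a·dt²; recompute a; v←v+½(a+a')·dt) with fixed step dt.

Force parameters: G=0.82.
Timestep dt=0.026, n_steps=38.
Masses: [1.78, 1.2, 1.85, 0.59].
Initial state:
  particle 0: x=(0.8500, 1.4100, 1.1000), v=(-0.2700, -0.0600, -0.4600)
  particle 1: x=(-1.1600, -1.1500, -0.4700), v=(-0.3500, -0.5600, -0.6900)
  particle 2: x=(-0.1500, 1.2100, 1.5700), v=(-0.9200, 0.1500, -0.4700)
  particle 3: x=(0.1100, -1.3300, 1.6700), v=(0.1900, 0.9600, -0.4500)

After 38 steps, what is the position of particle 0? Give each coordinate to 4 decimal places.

(-0.0047, 1.2372, 0.8412)

step 0: x0=(0.8500, 1.4100, 1.1000) x1=(-1.1600, -1.1500, -0.4700) x2=(-0.1500, 1.2100, 1.5700) x3=(0.1100, -1.3300, 1.6700)
step 1: x0=(0.8426, 1.4083, 1.0882) x1=(-1.1691, -1.1645, -0.4879) x2=(-0.1736, 1.2139, 1.5576) x3=(0.1149, -1.3049, 1.6582)
step 2: x0=(0.8344, 1.4065, 1.0767) x1=(-1.1780, -1.1789, -0.5056) x2=(-0.1965, 1.2179, 1.5448) x3=(0.1198, -1.2795, 1.6464)
step 3: x0=(0.8256, 1.4044, 1.0655) x1=(-1.1869, -1.1931, -0.5232) x2=(-0.2187, 1.2219, 1.5317) x3=(0.1246, -1.2539, 1.6344)
step 4: x0=(0.8159, 1.4021, 1.0547) x1=(-1.1956, -1.2073, -0.5407) x2=(-0.2403, 1.2259, 1.5183) x3=(0.1294, -1.2279, 1.6222)
step 5: x0=(0.8056, 1.3996, 1.0441) x1=(-1.2043, -1.2213, -0.5580) x2=(-0.2613, 1.2299, 1.5046) x3=(0.1342, -1.2017, 1.6100)
step 6: x0=(0.7946, 1.3970, 1.0337) x1=(-1.2129, -1.2352, -0.5752) x2=(-0.2816, 1.2339, 1.4905) x3=(0.1389, -1.1752, 1.5976)
step 7: x0=(0.7828, 1.3942, 1.0237) x1=(-1.2214, -1.2490, -0.5923) x2=(-0.3012, 1.2379, 1.4761) x3=(0.1435, -1.1484, 1.5851)
step 8: x0=(0.7703, 1.3912, 1.0139) x1=(-1.2298, -1.2627, -0.6092) x2=(-0.3203, 1.2420, 1.4615) x3=(0.1481, -1.1213, 1.5725)
step 9: x0=(0.7572, 1.3880, 1.0044) x1=(-1.2381, -1.2762, -0.6260) x2=(-0.3387, 1.2460, 1.4465) x3=(0.1526, -1.0939, 1.5598)
step 10: x0=(0.7433, 1.3846, 0.9951) x1=(-1.2463, -1.2896, -0.6427) x2=(-0.3564, 1.2500, 1.4312) x3=(0.1571, -1.0662, 1.5469)
step 11: x0=(0.7287, 1.3811, 0.9861) x1=(-1.2544, -1.3029, -0.6593) x2=(-0.3735, 1.2539, 1.4157) x3=(0.1615, -1.0381, 1.5340)
step 12: x0=(0.7135, 1.3775, 0.9774) x1=(-1.2625, -1.3161, -0.6757) x2=(-0.3900, 1.2579, 1.3998) x3=(0.1659, -1.0098, 1.5209)
step 13: x0=(0.6975, 1.3737, 0.9689) x1=(-1.2704, -1.3291, -0.6920) x2=(-0.4058, 1.2618, 1.3837) x3=(0.1702, -0.9812, 1.5076)
step 14: x0=(0.6808, 1.3697, 0.9606) x1=(-1.2783, -1.3421, -0.7082) x2=(-0.4210, 1.2657, 1.3673) x3=(0.1744, -0.9522, 1.4943)
step 15: x0=(0.6633, 1.3656, 0.9526) x1=(-1.2861, -1.3549, -0.7243) x2=(-0.4355, 1.2695, 1.3507) x3=(0.1786, -0.9229, 1.4808)
step 16: x0=(0.6451, 1.3613, 0.9448) x1=(-1.2938, -1.3676, -0.7402) x2=(-0.4493, 1.2733, 1.3337) x3=(0.1827, -0.8932, 1.4672)
step 17: x0=(0.6262, 1.3569, 0.9373) x1=(-1.3014, -1.3801, -0.7561) x2=(-0.4625, 1.2771, 1.3165) x3=(0.1867, -0.8632, 1.4535)
step 18: x0=(0.6065, 1.3523, 0.9300) x1=(-1.3090, -1.3926, -0.7718) x2=(-0.4749, 1.2808, 1.2990) x3=(0.1907, -0.8329, 1.4397)
step 19: x0=(0.5861, 1.3476, 0.9230) x1=(-1.3164, -1.4049, -0.7874) x2=(-0.4866, 1.2844, 1.2813) x3=(0.1945, -0.8022, 1.4257)
step 20: x0=(0.5648, 1.3427, 0.9162) x1=(-1.3238, -1.4170, -0.8028) x2=(-0.4976, 1.2880, 1.2633) x3=(0.1983, -0.7711, 1.4116)
step 21: x0=(0.5428, 1.3377, 0.9096) x1=(-1.3311, -1.4291, -0.8182) x2=(-0.5078, 1.2915, 1.2450) x3=(0.2021, -0.7396, 1.3973)
step 22: x0=(0.5199, 1.3326, 0.9034) x1=(-1.3383, -1.4410, -0.8334) x2=(-0.5173, 1.2949, 1.2264) x3=(0.2057, -0.7078, 1.3830)
step 23: x0=(0.4961, 1.3273, 0.8973) x1=(-1.3455, -1.4528, -0.8486) x2=(-0.5259, 1.2983, 1.2075) x3=(0.2092, -0.6755, 1.3685)
step 24: x0=(0.4715, 1.3219, 0.8915) x1=(-1.3526, -1.4645, -0.8636) x2=(-0.5337, 1.3016, 1.1884) x3=(0.2127, -0.6428, 1.3538)
step 25: x0=(0.4459, 1.3164, 0.8860) x1=(-1.3596, -1.4761, -0.8785) x2=(-0.5406, 1.3047, 1.1690) x3=(0.2160, -0.6098, 1.3391)
step 26: x0=(0.4194, 1.3107, 0.8807) x1=(-1.3665, -1.4875, -0.8933) x2=(-0.5466, 1.3078, 1.1493) x3=(0.2192, -0.5762, 1.3242)
step 27: x0=(0.3918, 1.3050, 0.8758) x1=(-1.3734, -1.4988, -0.9080) x2=(-0.5516, 1.3108, 1.1294) x3=(0.2224, -0.5423, 1.3091)
step 28: x0=(0.3632, 1.2991, 0.8710) x1=(-1.3801, -1.5099, -0.9226) x2=(-0.5557, 1.3136, 1.1091) x3=(0.2254, -0.5078, 1.2939)
step 29: x0=(0.3334, 1.2931, 0.8666) x1=(-1.3868, -1.5210, -0.9370) x2=(-0.5586, 1.3163, 1.0886) x3=(0.2283, -0.4729, 1.2786)
step 30: x0=(0.3025, 1.2870, 0.8625) x1=(-1.3935, -1.5319, -0.9514) x2=(-0.5604, 1.3189, 1.0677) x3=(0.2310, -0.4374, 1.2631)
step 31: x0=(0.2702, 1.2808, 0.8587) x1=(-1.4000, -1.5427, -0.9656) x2=(-0.5609, 1.3213, 1.0465) x3=(0.2336, -0.4015, 1.2474)
step 32: x0=(0.2366, 1.2745, 0.8551) x1=(-1.4065, -1.5533, -0.9798) x2=(-0.5601, 1.3235, 1.0250) x3=(0.2361, -0.3650, 1.2316)
step 33: x0=(0.2014, 1.2682, 0.8519) x1=(-1.4130, -1.5638, -0.9938) x2=(-0.5579, 1.3255, 1.0032) x3=(0.2384, -0.3279, 1.2156)
step 34: x0=(0.1646, 1.2619, 0.8491) x1=(-1.4193, -1.5742, -1.0078) x2=(-0.5540, 1.3272, 0.9811) x3=(0.2405, -0.2902, 1.1994)
step 35: x0=(0.1258, 1.2555, 0.8466) x1=(-1.4256, -1.5845, -1.0216) x2=(-0.5482, 1.3287, 0.9586) x3=(0.2425, -0.2519, 1.1831)
step 36: x0=(0.0850, 1.2492, 0.8444) x1=(-1.4319, -1.5946, -1.0353) x2=(-0.5404, 1.3297, 0.9357) x3=(0.2442, -0.2129, 1.1666)
step 37: x0=(0.0416, 1.2431, 0.8426) x1=(-1.4380, -1.6046, -1.0490) x2=(-0.5302, 1.3304, 0.9125) x3=(0.2457, -0.1733, 1.1499)
step 38: x0=(-0.0047, 1.2372, 0.8412) x1=(-1.4441, -1.6145, -1.0625) x2=(-0.5171, 1.3305, 0.8889) x3=(0.2469, -0.1329, 1.1330)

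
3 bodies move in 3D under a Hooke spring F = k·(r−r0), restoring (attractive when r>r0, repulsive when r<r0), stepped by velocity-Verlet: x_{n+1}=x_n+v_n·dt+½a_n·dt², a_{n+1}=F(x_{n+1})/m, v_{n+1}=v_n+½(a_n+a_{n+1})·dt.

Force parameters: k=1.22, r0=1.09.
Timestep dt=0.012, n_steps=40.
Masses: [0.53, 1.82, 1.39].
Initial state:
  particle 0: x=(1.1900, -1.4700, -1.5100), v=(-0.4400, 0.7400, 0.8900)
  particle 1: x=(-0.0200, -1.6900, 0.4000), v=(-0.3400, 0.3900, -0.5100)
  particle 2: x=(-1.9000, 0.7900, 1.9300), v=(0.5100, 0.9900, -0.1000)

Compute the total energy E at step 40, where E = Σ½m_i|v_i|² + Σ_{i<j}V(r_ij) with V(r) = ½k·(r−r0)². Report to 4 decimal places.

16.0938

step 0: x0=(1.1900, -1.4700, -1.5100) x1=(-0.0200, -1.6900, 0.4000) x2=(-1.9000, 0.7900, 1.9300)
step 1: x0=(1.1842, -1.4608, -1.4987) x1=(-0.0241, -1.6852, 0.3939) x2=(-1.8936, 0.8017, 1.9286)
step 2: x0=(1.1774, -1.4511, -1.4862) x1=(-0.0283, -1.6803, 0.3878) x2=(-1.8868, 0.8129, 1.9267)
step 3: x0=(1.1696, -1.4409, -1.4725) x1=(-0.0325, -1.6752, 0.3817) x2=(-1.8795, 0.8237, 1.9243)
step 4: x0=(1.1608, -1.4301, -1.4576) x1=(-0.0368, -1.6699, 0.3756) x2=(-1.8718, 0.8340, 1.9214)
step 5: x0=(1.1510, -1.4187, -1.4414) x1=(-0.0412, -1.6644, 0.3695) x2=(-1.8636, 0.8439, 1.9181)
step 6: x0=(1.1402, -1.4068, -1.4242) x1=(-0.0456, -1.6587, 0.3634) x2=(-1.8549, 0.8533, 1.9143)
step 7: x0=(1.1285, -1.3943, -1.4057) x1=(-0.0501, -1.6529, 0.3574) x2=(-1.8458, 0.8624, 1.9100)
step 8: x0=(1.1158, -1.3814, -1.3861) x1=(-0.0547, -1.6469, 0.3514) x2=(-1.8362, 0.8709, 1.9053)
step 9: x0=(1.1021, -1.3678, -1.3654) x1=(-0.0593, -1.6407, 0.3454) x2=(-1.8262, 0.8791, 1.9001)
step 10: x0=(1.0875, -1.3537, -1.3436) x1=(-0.0640, -1.6344, 0.3394) x2=(-1.8157, 0.8867, 1.8945)
step 11: x0=(1.0720, -1.3391, -1.3207) x1=(-0.0687, -1.6278, 0.3334) x2=(-1.8048, 0.8940, 1.8884)
step 12: x0=(1.0556, -1.3240, -1.2967) x1=(-0.0735, -1.6211, 0.3275) x2=(-1.7935, 0.9008, 1.8819)
step 13: x0=(1.0382, -1.3083, -1.2716) x1=(-0.0784, -1.6142, 0.3216) x2=(-1.7818, 0.9072, 1.8749)
step 14: x0=(1.0200, -1.2922, -1.2455) x1=(-0.0833, -1.6071, 0.3157) x2=(-1.7696, 0.9132, 1.8675)
step 15: x0=(1.0009, -1.2755, -1.2184) x1=(-0.0883, -1.5998, 0.3099) x2=(-1.7570, 0.9187, 1.8596)
step 16: x0=(0.9810, -1.2583, -1.1902) x1=(-0.0934, -1.5924, 0.3041) x2=(-1.7440, 0.9238, 1.8513)
step 17: x0=(0.9602, -1.2405, -1.1611) x1=(-0.0985, -1.5848, 0.2984) x2=(-1.7306, 0.9284, 1.8426)
step 18: x0=(0.9386, -1.2223, -1.1311) x1=(-0.1037, -1.5770, 0.2927) x2=(-1.7168, 0.9327, 1.8335)
step 19: x0=(0.9161, -1.2036, -1.1001) x1=(-0.1090, -1.5690, 0.2870) x2=(-1.7026, 0.9365, 1.8239)
step 20: x0=(0.8929, -1.1844, -1.0682) x1=(-0.1143, -1.5609, 0.2814) x2=(-1.6880, 0.9399, 1.8140)
step 21: x0=(0.8690, -1.1647, -1.0354) x1=(-0.1197, -1.5525, 0.2759) x2=(-1.6730, 0.9429, 1.8036)
step 22: x0=(0.8442, -1.1445, -1.0018) x1=(-0.1251, -1.5440, 0.2704) x2=(-1.6577, 0.9454, 1.7928)
step 23: x0=(0.8188, -1.1239, -0.9673) x1=(-0.1306, -1.5354, 0.2649) x2=(-1.6420, 0.9476, 1.7817)
step 24: x0=(0.7926, -1.1028, -0.9320) x1=(-0.1362, -1.5265, 0.2595) x2=(-1.6259, 0.9494, 1.7701)
step 25: x0=(0.7658, -1.0812, -0.8959) x1=(-0.1419, -1.5175, 0.2542) x2=(-1.6095, 0.9507, 1.7582)
step 26: x0=(0.7383, -1.0592, -0.8591) x1=(-0.1476, -1.5083, 0.2490) x2=(-1.5928, 0.9517, 1.7459)
step 27: x0=(0.7101, -1.0368, -0.8216) x1=(-0.1534, -1.4990, 0.2438) x2=(-1.5757, 0.9523, 1.7333)
step 28: x0=(0.6814, -1.0138, -0.7833) x1=(-0.1593, -1.4894, 0.2386) x2=(-1.5583, 0.9525, 1.7203)
step 29: x0=(0.6520, -0.9905, -0.7444) x1=(-0.1652, -1.4797, 0.2336) x2=(-1.5405, 0.9523, 1.7069)
step 30: x0=(0.6221, -0.9667, -0.7048) x1=(-0.1712, -1.4699, 0.2286) x2=(-1.5225, 0.9517, 1.6932)
step 31: x0=(0.5916, -0.9426, -0.6646) x1=(-0.1773, -1.4599, 0.2237) x2=(-1.5041, 0.9508, 1.6791)
step 32: x0=(0.5606, -0.9180, -0.6239) x1=(-0.1835, -1.4497, 0.2189) x2=(-1.4855, 0.9495, 1.6647)
step 33: x0=(0.5291, -0.8929, -0.5825) x1=(-0.1897, -1.4394, 0.2141) x2=(-1.4665, 0.9478, 1.6501)
step 34: x0=(0.4971, -0.8675, -0.5406) x1=(-0.1960, -1.4289, 0.2095) x2=(-1.4473, 0.9458, 1.6350)
step 35: x0=(0.4646, -0.8417, -0.4982) x1=(-0.2024, -1.4183, 0.2049) x2=(-1.4279, 0.9434, 1.6197)
step 36: x0=(0.4317, -0.8155, -0.4554) x1=(-0.2088, -1.4075, 0.2004) x2=(-1.4081, 0.9407, 1.6041)
step 37: x0=(0.3984, -0.7889, -0.4121) x1=(-0.2153, -1.3966, 0.1960) x2=(-1.3881, 0.9377, 1.5882)
step 38: x0=(0.3648, -0.7619, -0.3683) x1=(-0.2219, -1.3855, 0.1917) x2=(-1.3679, 0.9343, 1.5721)
step 39: x0=(0.3307, -0.7346, -0.3241) x1=(-0.2286, -1.3743, 0.1875) x2=(-1.3474, 0.9306, 1.5556)
step 40: x0=(0.2963, -0.7068, -0.2796) x1=(-0.2353, -1.3630, 0.1833) x2=(-1.3267, 0.9265, 1.5389)
step 0 velocities: v0=(-0.4400, 0.7400, 0.8900) v1=(-0.3400, 0.3900, -0.5100) v2=(0.5100, 0.9900, -0.1000)
step 0: KE=1.7555, PE=14.3398, E=16.0953
step 40 velocities: v0=(-2.8774, 2.3262, 3.7267) v1=(-0.5645, 0.9499, -0.3417) v2=(1.7334, -0.3479, -1.4020)
step 40: KE=12.0639, PE=4.0299, E=16.0938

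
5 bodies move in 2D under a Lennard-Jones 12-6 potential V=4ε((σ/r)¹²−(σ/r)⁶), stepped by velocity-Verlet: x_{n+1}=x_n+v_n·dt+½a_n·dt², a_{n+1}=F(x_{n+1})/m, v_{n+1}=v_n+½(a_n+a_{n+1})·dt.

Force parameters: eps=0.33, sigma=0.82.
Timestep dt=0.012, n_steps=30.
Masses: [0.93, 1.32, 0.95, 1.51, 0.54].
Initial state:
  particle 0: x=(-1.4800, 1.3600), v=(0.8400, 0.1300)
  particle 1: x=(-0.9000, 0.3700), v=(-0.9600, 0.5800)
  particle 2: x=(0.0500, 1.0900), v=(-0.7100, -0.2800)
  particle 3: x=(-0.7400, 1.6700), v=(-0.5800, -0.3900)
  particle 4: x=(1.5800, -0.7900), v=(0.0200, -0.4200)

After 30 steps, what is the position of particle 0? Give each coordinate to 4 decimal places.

(-1.8195, 1.1659)

step 0: x0=(-1.4800, 1.3600) x1=(-0.9000, 0.3700) x2=(0.0500, 1.0900) x3=(-0.7400, 1.6700) x4=(1.5800, -0.7900)
step 1: x0=(-1.4709, 1.3611) x1=(-0.9115, 0.3770) x2=(0.0414, 1.0867) x3=(-0.7463, 1.6655) x4=(1.5802, -0.7950)
step 2: x0=(-1.4647, 1.3608) x1=(-0.9230, 0.3842) x2=(0.0326, 1.0833) x3=(-0.7507, 1.6618) x4=(1.5805, -0.8001)
step 3: x0=(-1.4621, 1.3589) x1=(-0.9345, 0.3915) x2=(0.0236, 1.0800) x3=(-0.7528, 1.6589) x4=(1.5807, -0.8051)
step 4: x0=(-1.4635, 1.3552) x1=(-0.9460, 0.3990) x2=(0.0144, 1.0768) x3=(-0.7523, 1.6570) x4=(1.5809, -0.8101)
step 5: x0=(-1.4687, 1.3496) x1=(-0.9574, 0.4066) x2=(0.0050, 1.0735) x3=(-0.7494, 1.6560) x4=(1.5812, -0.8152)
step 6: x0=(-1.4771, 1.3426) x1=(-0.9688, 0.4144) x2=(-0.0045, 1.0703) x3=(-0.7444, 1.6558) x4=(1.5814, -0.8202)
step 7: x0=(-1.4876, 1.3345) x1=(-0.9803, 0.4224) x2=(-0.0142, 1.0670) x3=(-0.7380, 1.6561) x4=(1.5816, -0.8252)
step 8: x0=(-1.4996, 1.3256) x1=(-0.9917, 0.4305) x2=(-0.0240, 1.0638) x3=(-0.7307, 1.6568) x4=(1.5819, -0.8303)
step 9: x0=(-1.5124, 1.3161) x1=(-1.0030, 0.4388) x2=(-0.0339, 1.0605) x3=(-0.7228, 1.6577) x4=(1.5821, -0.8353)
step 10: x0=(-1.5256, 1.3063) x1=(-1.0144, 0.4473) x2=(-0.0439, 1.0571) x3=(-0.7146, 1.6587) x4=(1.5823, -0.8403)
step 11: x0=(-1.5389, 1.2963) x1=(-1.0258, 0.4560) x2=(-0.0540, 1.0536) x3=(-0.7064, 1.6597) x4=(1.5826, -0.8454)
step 12: x0=(-1.5522, 1.2862) x1=(-1.0371, 0.4648) x2=(-0.0640, 1.0499) x3=(-0.6982, 1.6608) x4=(1.5828, -0.8504)
step 13: x0=(-1.5653, 1.2759) x1=(-1.0484, 0.4738) x2=(-0.0739, 1.0460) x3=(-0.6901, 1.6620) x4=(1.5830, -0.8554)
step 14: x0=(-1.5783, 1.2656) x1=(-1.0596, 0.4829) x2=(-0.0837, 1.0417) x3=(-0.6823, 1.6632) x4=(1.5832, -0.8604)
step 15: x0=(-1.5911, 1.2553) x1=(-1.0708, 0.4922) x2=(-0.0933, 1.0371) x3=(-0.6748, 1.6647) x4=(1.5835, -0.8655)
step 16: x0=(-1.6037, 1.2451) x1=(-1.0819, 0.5015) x2=(-0.1025, 1.0320) x3=(-0.6677, 1.6663) x4=(1.5837, -0.8705)
step 17: x0=(-1.6163, 1.2350) x1=(-1.0929, 0.5109) x2=(-0.1115, 1.0262) x3=(-0.6609, 1.6681) x4=(1.5839, -0.8755)
step 18: x0=(-1.6287, 1.2250) x1=(-1.1037, 0.5203) x2=(-0.1200, 1.0199) x3=(-0.6546, 1.6703) x4=(1.5841, -0.8805)
step 19: x0=(-1.6412, 1.2153) x1=(-1.1143, 0.5297) x2=(-0.1281, 1.0128) x3=(-0.6487, 1.6728) x4=(1.5843, -0.8855)
step 20: x0=(-1.6539, 1.2061) x1=(-1.1246, 0.5388) x2=(-0.1358, 1.0049) x3=(-0.6432, 1.6757) x4=(1.5845, -0.8906)
step 21: x0=(-1.6668, 1.1975) x1=(-1.1345, 0.5476) x2=(-0.1431, 0.9963) x3=(-0.6382, 1.6789) x4=(1.5848, -0.8956)
step 22: x0=(-1.6802, 1.1896) x1=(-1.1439, 0.5561) x2=(-0.1500, 0.9870) x3=(-0.6335, 1.6825) x4=(1.5850, -0.9006)
step 23: x0=(-1.6943, 1.1826) x1=(-1.1526, 0.5640) x2=(-0.1567, 0.9770) x3=(-0.6292, 1.6864) x4=(1.5852, -0.9056)
step 24: x0=(-1.7092, 1.1767) x1=(-1.1606, 0.5712) x2=(-0.1631, 0.9665) x3=(-0.6252, 1.6906) x4=(1.5854, -0.9106)
step 25: x0=(-1.7251, 1.1721) x1=(-1.1677, 0.5776) x2=(-0.1693, 0.9554) x3=(-0.6215, 1.6951) x4=(1.5856, -0.9156)
step 26: x0=(-1.7420, 1.1687) x1=(-1.1739, 0.5833) x2=(-0.1755, 0.9439) x3=(-0.6179, 1.6997) x4=(1.5858, -0.9207)
step 27: x0=(-1.7600, 1.1666) x1=(-1.1792, 0.5882) x2=(-0.1817, 0.9321) x3=(-0.6145, 1.7044) x4=(1.5860, -0.9257)
step 28: x0=(-1.7791, 1.1655) x1=(-1.1836, 0.5924) x2=(-0.1879, 0.9200) x3=(-0.6112, 1.7092) x4=(1.5863, -0.9307)
step 29: x0=(-1.7989, 1.1653) x1=(-1.1872, 0.5961) x2=(-0.1942, 0.9078) x3=(-0.6080, 1.7140) x4=(1.5865, -0.9357)
step 30: x0=(-1.8195, 1.1659) x1=(-1.1902, 0.5994) x2=(-0.2006, 0.8954) x3=(-0.6049, 1.7188) x4=(1.5867, -0.9407)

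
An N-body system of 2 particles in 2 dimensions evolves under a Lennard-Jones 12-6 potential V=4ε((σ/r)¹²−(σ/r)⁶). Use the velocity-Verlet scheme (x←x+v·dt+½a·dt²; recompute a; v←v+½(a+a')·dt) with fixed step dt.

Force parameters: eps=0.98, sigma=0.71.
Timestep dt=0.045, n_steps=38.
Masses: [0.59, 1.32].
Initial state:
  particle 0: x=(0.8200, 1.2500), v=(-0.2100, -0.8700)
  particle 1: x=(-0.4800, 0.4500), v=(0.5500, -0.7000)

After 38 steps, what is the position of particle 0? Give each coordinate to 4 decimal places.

step 0: x0=(0.8200, 1.2500) x1=(-0.4800, 0.4500)
step 1: x0=(0.8103, 1.2107) x1=(-0.4552, 0.4186)
step 2: x0=(0.8001, 1.1711) x1=(-0.4301, 0.3873)
step 3: x0=(0.7893, 1.1311) x1=(-0.4047, 0.3561)
step 4: x0=(0.7778, 1.0906) x1=(-0.3790, 0.3252)
step 5: x0=(0.7655, 1.0496) x1=(-0.3530, 0.2946)
step 6: x0=(0.7521, 1.0079) x1=(-0.3265, 0.2642)
step 7: x0=(0.7376, 0.9654) x1=(-0.2995, 0.2342)
step 8: x0=(0.7215, 0.9218) x1=(-0.2718, 0.2047)
step 9: x0=(0.7035, 0.8769) x1=(-0.2432, 0.1758)
step 10: x0=(0.6832, 0.8302) x1=(-0.2136, 0.1477)
step 11: x0=(0.6598, 0.7811) x1=(-0.1826, 0.1206)
step 12: x0=(0.6321, 0.7287) x1=(-0.1497, 0.0950)
step 13: x0=(0.5987, 0.6717) x1=(-0.1143, 0.0715)
step 14: x0=(0.5574, 0.6080) x1=(-0.0753, 0.0510)
step 15: x0=(0.5087, 0.5378) x1=(-0.0330, 0.0334)
step 16: x0=(0.4947, 0.4999) x1=(-0.0062, 0.0013)
step 17: x0=(0.5685, 0.5494) x1=(-0.0187, -0.0698)
step 18: x0=(0.6350, 0.5912) x1=(-0.0279, -0.1375)
step 19: x0=(0.6960, 0.6269) x1=(-0.0346, -0.2025)
step 20: x0=(0.7540, 0.6593) x1=(-0.0400, -0.2660)
step 21: x0=(0.8105, 0.6899) x1=(-0.0447, -0.3286)
step 22: x0=(0.8662, 0.7195) x1=(-0.0491, -0.3908)
step 23: x0=(0.9213, 0.7484) x1=(-0.0532, -0.4528)
step 24: x0=(0.9761, 0.7770) x1=(-0.0572, -0.5146)
step 25: x0=(1.0308, 0.8054) x1=(-0.0610, -0.5762)
step 26: x0=(1.0853, 0.8336) x1=(-0.0649, -0.6378)
step 27: x0=(1.1397, 0.8617) x1=(-0.0687, -0.6994)
step 28: x0=(1.1941, 0.8897) x1=(-0.0725, -0.7609)
step 29: x0=(1.2484, 0.9177) x1=(-0.0762, -0.8224)
step 30: x0=(1.3028, 0.9456) x1=(-0.0800, -0.8839)
step 31: x0=(1.3571, 0.9735) x1=(-0.0837, -0.9454)
step 32: x0=(1.4114, 1.0014) x1=(-0.0875, -1.0069)
step 33: x0=(1.4656, 1.0293) x1=(-0.0912, -1.0683)
step 34: x0=(1.5199, 1.0572) x1=(-0.0950, -1.1298)
step 35: x0=(1.5742, 1.0851) x1=(-0.0987, -1.1912)
step 36: x0=(1.6284, 1.1130) x1=(-0.1024, -1.2527)
step 37: x0=(1.6827, 1.1408) x1=(-0.1061, -1.3142)
step 38: x0=(1.7370, 1.1687) x1=(-0.1099, -1.3756)

(1.7370, 1.1687)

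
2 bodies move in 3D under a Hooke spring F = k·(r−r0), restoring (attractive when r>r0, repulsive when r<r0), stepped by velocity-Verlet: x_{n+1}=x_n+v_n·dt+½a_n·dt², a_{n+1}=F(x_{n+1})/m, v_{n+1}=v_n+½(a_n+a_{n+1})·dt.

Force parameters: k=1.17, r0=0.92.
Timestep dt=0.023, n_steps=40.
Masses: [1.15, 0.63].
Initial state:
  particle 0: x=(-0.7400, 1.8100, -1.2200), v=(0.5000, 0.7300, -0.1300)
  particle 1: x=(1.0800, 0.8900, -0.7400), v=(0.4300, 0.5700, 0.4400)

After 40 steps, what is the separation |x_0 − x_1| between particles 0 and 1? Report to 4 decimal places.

step 0: x0=(-0.7400, 1.8100, -1.2200) x1=(1.0800, 0.8900, -0.7400)
step 1: x0=(-0.7282, 1.8267, -1.2229) x1=(1.0894, 0.9034, -0.7300)
step 2: x0=(-0.7159, 1.8430, -1.2257) x1=(1.0978, 0.9172, -0.7203)
step 3: x0=(-0.7030, 1.8591, -1.2283) x1=(1.1052, 0.9316, -0.7109)
step 4: x0=(-0.6896, 1.8749, -1.2308) x1=(1.1115, 0.9465, -0.7017)
step 5: x0=(-0.6756, 1.8905, -1.2331) x1=(1.1169, 0.9619, -0.6928)
step 6: x0=(-0.6611, 1.9057, -1.2352) x1=(1.1214, 0.9778, -0.6843)
step 7: x0=(-0.6461, 1.9207, -1.2372) x1=(1.1248, 0.9943, -0.6760)
step 8: x0=(-0.6305, 1.9354, -1.2390) x1=(1.1273, 1.0112, -0.6681)
step 9: x0=(-0.6144, 1.9498, -1.2406) x1=(1.1288, 1.0286, -0.6604)
step 10: x0=(-0.5978, 1.9639, -1.2421) x1=(1.1293, 1.0466, -0.6531)
step 11: x0=(-0.5807, 1.9778, -1.2434) x1=(1.1289, 1.0650, -0.6461)
step 12: x0=(-0.5631, 1.9914, -1.2445) x1=(1.1277, 1.0839, -0.6394)
step 13: x0=(-0.5450, 2.0048, -1.2454) x1=(1.1255, 1.1033, -0.6330)
step 14: x0=(-0.5264, 2.0178, -1.2462) x1=(1.1224, 1.1232, -0.6270)
step 15: x0=(-0.5073, 2.0307, -1.2467) x1=(1.1184, 1.1436, -0.6213)
step 16: x0=(-0.4878, 2.0432, -1.2471) x1=(1.1137, 1.1644, -0.6159)
step 17: x0=(-0.4678, 2.0556, -1.2474) x1=(1.1080, 1.1856, -0.6108)
step 18: x0=(-0.4473, 2.0676, -1.2474) x1=(1.1016, 1.2074, -0.6061)
step 19: x0=(-0.4265, 2.0795, -1.2473) x1=(1.0944, 1.2295, -0.6016)
step 20: x0=(-0.4052, 2.0911, -1.2470) x1=(1.0865, 1.2521, -0.5975)
step 21: x0=(-0.3835, 2.1025, -1.2465) x1=(1.0778, 1.2750, -0.5938)
step 22: x0=(-0.3615, 2.1137, -1.2458) x1=(1.0684, 1.2984, -0.5903)
step 23: x0=(-0.3390, 2.1246, -1.2450) x1=(1.0584, 1.3222, -0.5871)
step 24: x0=(-0.3163, 2.1354, -1.2440) x1=(1.0477, 1.3463, -0.5843)
step 25: x0=(-0.2931, 2.1459, -1.2429) x1=(1.0364, 1.3708, -0.5817)
step 26: x0=(-0.2697, 2.1563, -1.2415) x1=(1.0245, 1.3956, -0.5795)
step 27: x0=(-0.2460, 2.1665, -1.2401) x1=(1.0120, 1.4208, -0.5775)
step 28: x0=(-0.2219, 2.1765, -1.2385) x1=(0.9990, 1.4462, -0.5758)
step 29: x0=(-0.1976, 2.1864, -1.2367) x1=(0.9855, 1.4720, -0.5743)
step 30: x0=(-0.1731, 2.1961, -1.2348) x1=(0.9716, 1.4980, -0.5732)
step 31: x0=(-0.1483, 2.2056, -1.2327) x1=(0.9572, 1.5243, -0.5723)
step 32: x0=(-0.1232, 2.2150, -1.2305) x1=(0.9424, 1.5509, -0.5716)
step 33: x0=(-0.0980, 2.2243, -1.2282) x1=(0.9272, 1.5777, -0.5711)
step 34: x0=(-0.0726, 2.2335, -1.2258) x1=(0.9117, 1.6047, -0.5709)
step 35: x0=(-0.0470, 2.2426, -1.2233) x1=(0.8959, 1.6319, -0.5708)
step 36: x0=(-0.0213, 2.2516, -1.2206) x1=(0.8799, 1.6592, -0.5710)
step 37: x0=(0.0045, 2.2605, -1.2179) x1=(0.8636, 1.6868, -0.5713)
step 38: x0=(0.0305, 2.2693, -1.2151) x1=(0.8471, 1.7144, -0.5718)
step 39: x0=(0.0565, 2.2780, -1.2122) x1=(0.8304, 1.7422, -0.5724)
step 40: x0=(0.0827, 2.2867, -1.2092) x1=(0.8136, 1.7701, -0.5731)

1.0981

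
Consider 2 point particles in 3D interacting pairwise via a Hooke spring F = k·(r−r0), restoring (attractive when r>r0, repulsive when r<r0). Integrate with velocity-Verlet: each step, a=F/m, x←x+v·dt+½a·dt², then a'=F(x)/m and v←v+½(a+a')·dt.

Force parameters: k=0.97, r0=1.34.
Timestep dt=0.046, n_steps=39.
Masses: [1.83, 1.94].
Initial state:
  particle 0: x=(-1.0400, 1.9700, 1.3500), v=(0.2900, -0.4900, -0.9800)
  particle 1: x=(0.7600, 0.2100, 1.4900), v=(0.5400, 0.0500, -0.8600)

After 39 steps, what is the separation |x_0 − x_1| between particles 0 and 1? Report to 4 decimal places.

step 0: x0=(-1.0400, 1.9700, 1.3500) x1=(0.7600, 0.2100, 1.4900)
step 1: x0=(-1.0262, 1.9470, 1.3050) x1=(0.7844, 0.2127, 1.4504)
step 2: x0=(-1.0114, 1.9231, 1.2600) x1=(0.8079, 0.2163, 1.4107)
step 3: x0=(-0.9957, 1.8983, 1.2151) x1=(0.8305, 0.2208, 1.3710)
step 4: x0=(-0.9791, 1.8726, 1.1703) x1=(0.8522, 0.2260, 1.3312)
step 5: x0=(-0.9615, 1.8461, 1.1256) x1=(0.8731, 0.2320, 1.2913)
step 6: x0=(-0.9430, 1.8188, 1.0809) x1=(0.8930, 0.2389, 1.2513)
step 7: x0=(-0.9235, 1.7907, 1.0364) x1=(0.9121, 0.2464, 1.2113)
step 8: x0=(-0.9032, 1.7618, 0.9919) x1=(0.9303, 0.2547, 1.1711)
step 9: x0=(-0.8819, 1.7321, 0.9475) x1=(0.9477, 0.2637, 1.1309)
step 10: x0=(-0.8598, 1.7018, 0.9032) x1=(0.9642, 0.2734, 1.0906)
step 11: x0=(-0.8368, 1.6708, 0.8590) x1=(0.9799, 0.2837, 1.0502)
step 12: x0=(-0.8129, 1.6391, 0.8149) x1=(0.9949, 0.2946, 1.0097)
step 13: x0=(-0.7882, 1.6069, 0.7709) x1=(1.0090, 0.3060, 0.9692)
step 14: x0=(-0.7628, 1.5740, 0.7269) x1=(1.0224, 0.3181, 0.9286)
step 15: x0=(-0.7365, 1.5406, 0.6831) x1=(1.0351, 0.3306, 0.8878)
step 16: x0=(-0.7095, 1.5067, 0.6393) x1=(1.0470, 0.3437, 0.8470)
step 17: x0=(-0.6818, 1.4723, 0.5957) x1=(1.0583, 0.3572, 0.8061)
step 18: x0=(-0.6533, 1.4374, 0.5521) x1=(1.0689, 0.3711, 0.7652)
step 19: x0=(-0.6242, 1.4022, 0.5086) x1=(1.0789, 0.3853, 0.7241)
step 20: x0=(-0.5945, 1.3666, 0.4651) x1=(1.0883, 0.4000, 0.6830)
step 21: x0=(-0.5642, 1.3306, 0.4218) x1=(1.0971, 0.4150, 0.6418)
step 22: x0=(-0.5334, 1.2943, 0.3785) x1=(1.1054, 0.4302, 0.6006)
step 23: x0=(-0.5020, 1.2578, 0.3353) x1=(1.1132, 0.4457, 0.5593)
step 24: x0=(-0.4701, 1.2210, 0.2921) x1=(1.1206, 0.4615, 0.5179)
step 25: x0=(-0.4378, 1.1840, 0.2491) x1=(1.1276, 0.4774, 0.4764)
step 26: x0=(-0.4051, 1.1468, 0.2060) x1=(1.1341, 0.4935, 0.4349)
step 27: x0=(-0.3721, 1.1095, 0.1631) x1=(1.1404, 0.5097, 0.3934)
step 28: x0=(-0.3387, 1.0720, 0.1201) x1=(1.1463, 0.5261, 0.3518)
step 29: x0=(-0.3051, 1.0345, 0.0772) x1=(1.1520, 0.5426, 0.3102)
step 30: x0=(-0.2712, 0.9969, 0.0344) x1=(1.1575, 0.5591, 0.2685)
step 31: x0=(-0.2372, 0.9592, -0.0084) x1=(1.1628, 0.5757, 0.2268)
step 32: x0=(-0.2030, 0.9215, -0.0512) x1=(1.1680, 0.5923, 0.1851)
step 33: x0=(-0.1687, 0.8837, -0.0940) x1=(1.1731, 0.6089, 0.1433)
step 34: x0=(-0.1344, 0.8460, -0.1367) x1=(1.1781, 0.6256, 0.1016)
step 35: x0=(-0.1000, 0.8082, -0.1795) x1=(1.1832, 0.6422, 0.0598)
step 36: x0=(-0.0657, 0.7705, -0.2223) x1=(1.1882, 0.6589, 0.0181)
step 37: x0=(-0.0315, 0.7327, -0.2651) x1=(1.1933, 0.6755, -0.0236)
step 38: x0=(0.0027, 0.6950, -0.3079) x1=(1.1985, 0.6922, -0.0653)
step 39: x0=(0.0367, 0.6572, -0.3507) x1=(1.2038, 0.7088, -0.1070)

1.1934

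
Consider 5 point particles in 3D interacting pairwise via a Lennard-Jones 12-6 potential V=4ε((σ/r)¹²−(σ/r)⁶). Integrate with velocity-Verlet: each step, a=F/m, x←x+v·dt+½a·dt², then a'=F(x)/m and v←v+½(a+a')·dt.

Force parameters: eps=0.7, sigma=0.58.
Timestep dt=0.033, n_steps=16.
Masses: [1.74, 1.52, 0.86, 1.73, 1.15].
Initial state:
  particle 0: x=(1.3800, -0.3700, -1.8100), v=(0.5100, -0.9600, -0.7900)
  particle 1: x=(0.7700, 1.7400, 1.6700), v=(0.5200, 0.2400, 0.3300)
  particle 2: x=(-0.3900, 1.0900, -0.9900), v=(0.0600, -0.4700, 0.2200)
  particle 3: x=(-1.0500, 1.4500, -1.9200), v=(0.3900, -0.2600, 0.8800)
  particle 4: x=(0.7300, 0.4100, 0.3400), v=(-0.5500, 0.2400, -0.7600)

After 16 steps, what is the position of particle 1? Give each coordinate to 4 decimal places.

step 0: x0=(1.3800, -0.3700, -1.8100) x1=(0.7700, 1.7400, 1.6700) x2=(-0.3900, 1.0900, -0.9900) x3=(-1.0500, 1.4500, -1.9200) x4=(0.7300, 0.4100, 0.3400)
step 1: x0=(1.3968, -0.4017, -1.8361) x1=(0.7872, 1.7479, 1.6809) x2=(-0.3881, 1.0745, -0.9828) x3=(-1.0371, 1.4414, -1.8909) x4=(0.7118, 0.4179, 0.3149)
step 2: x0=(1.4137, -0.4334, -1.8621) x1=(0.8043, 1.7558, 1.6918) x2=(-0.3863, 1.0591, -0.9758) x3=(-1.0241, 1.4328, -1.8617) x4=(0.6937, 0.4259, 0.2898)
step 3: x0=(1.4305, -0.4650, -1.8882) x1=(0.8215, 1.7637, 1.7027) x2=(-0.3846, 1.0438, -0.9691) x3=(-1.0111, 1.4241, -1.8324) x4=(0.6755, 0.4338, 0.2647)
step 4: x0=(1.4473, -0.4967, -1.9143) x1=(0.8386, 1.7717, 1.7135) x2=(-0.3832, 1.0286, -0.9625) x3=(-0.9979, 1.4153, -1.8030) x4=(0.6574, 0.4417, 0.2397)
step 5: x0=(1.4641, -0.5284, -1.9403) x1=(0.8558, 1.7796, 1.7244) x2=(-0.3819, 1.0135, -0.9562) x3=(-0.9847, 1.4065, -1.7735) x4=(0.6392, 0.4497, 0.2145)
step 6: x0=(1.4810, -0.5601, -1.9664) x1=(0.8730, 1.7875, 1.7353) x2=(-0.3808, 0.9986, -0.9503) x3=(-0.9713, 1.3977, -1.7438) x4=(0.6210, 0.4577, 0.1894)
step 7: x0=(1.4978, -0.5917, -1.9925) x1=(0.8901, 1.7954, 1.7461) x2=(-0.3800, 0.9838, -0.9447) x3=(-0.9578, 1.3887, -1.7139) x4=(0.6028, 0.4656, 0.1643)
step 8: x0=(1.5146, -0.6234, -2.0185) x1=(0.9073, 1.8033, 1.7570) x2=(-0.3795, 0.9692, -0.9394) x3=(-0.9442, 1.3796, -1.6838) x4=(0.5846, 0.4736, 0.1392)
step 9: x0=(1.5314, -0.6551, -2.0446) x1=(0.9244, 1.8112, 1.7679) x2=(-0.3793, 0.9549, -0.9346) x3=(-0.9304, 1.3704, -1.6534) x4=(0.5663, 0.4816, 0.1140)
step 10: x0=(1.5483, -0.6868, -2.0707) x1=(0.9416, 1.8191, 1.7787) x2=(-0.3796, 0.9409, -0.9304) x3=(-0.9163, 1.3610, -1.6228) x4=(0.5481, 0.4896, 0.0888)
step 11: x0=(1.5651, -0.7184, -2.0967) x1=(0.9587, 1.8270, 1.7896) x2=(-0.3802, 0.9272, -0.9267) x3=(-0.9020, 1.3515, -1.5919) x4=(0.5298, 0.4976, 0.0636)
step 12: x0=(1.5819, -0.7501, -2.1228) x1=(0.9759, 1.8349, 1.8005) x2=(-0.3814, 0.9141, -0.9237) x3=(-0.8874, 1.3417, -1.5606) x4=(0.5115, 0.5057, 0.0383)
step 13: x0=(1.5987, -0.7818, -2.1488) x1=(0.9930, 1.8427, 1.8113) x2=(-0.3833, 0.9014, -0.9216) x3=(-0.8725, 1.3316, -1.5288) x4=(0.4931, 0.5138, 0.0130)
step 14: x0=(1.6156, -0.8135, -2.1749) x1=(1.0102, 1.8506, 1.8222) x2=(-0.3859, 0.8895, -0.9204) x3=(-0.8571, 1.3211, -1.4965) x4=(0.4747, 0.5218, -0.0123)
step 15: x0=(1.6324, -0.8451, -2.2010) x1=(1.0274, 1.8585, 1.8330) x2=(-0.3895, 0.8785, -0.9205) x3=(-0.8413, 1.3102, -1.4636) x4=(0.4562, 0.5300, -0.0378)
step 16: x0=(1.6492, -0.8768, -2.2270) x1=(1.0445, 1.8664, 1.8439) x2=(-0.3943, 0.8687, -0.9219) x3=(-0.8248, 1.2986, -1.4300) x4=(0.4376, 0.5381, -0.0633)

(1.0445, 1.8664, 1.8439)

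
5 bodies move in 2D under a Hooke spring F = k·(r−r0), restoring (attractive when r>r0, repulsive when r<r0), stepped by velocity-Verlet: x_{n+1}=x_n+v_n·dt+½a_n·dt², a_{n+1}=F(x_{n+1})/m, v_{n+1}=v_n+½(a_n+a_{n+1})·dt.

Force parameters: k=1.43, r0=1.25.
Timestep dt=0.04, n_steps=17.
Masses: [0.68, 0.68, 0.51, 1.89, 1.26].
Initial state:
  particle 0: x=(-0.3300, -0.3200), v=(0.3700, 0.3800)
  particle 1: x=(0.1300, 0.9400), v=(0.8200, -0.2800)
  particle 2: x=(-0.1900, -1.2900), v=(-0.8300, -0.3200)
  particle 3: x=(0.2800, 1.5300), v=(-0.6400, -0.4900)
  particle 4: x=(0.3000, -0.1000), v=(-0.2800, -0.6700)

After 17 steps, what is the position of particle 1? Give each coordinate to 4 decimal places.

step 0: x0=(-0.3300, -0.3200) x1=(0.1300, 0.9400) x2=(-0.1900, -1.2900) x3=(0.2800, 1.5300) x4=(0.3000, -0.1000)
step 1: x0=(-0.3158, -0.3034) x1=(0.1622, 0.9263) x2=(-0.2222, -1.2975) x3=(0.2542, 1.5092) x4=(0.2893, -0.1265)
step 2: x0=(-0.3029, -0.2843) x1=(0.1933, 0.9074) x2=(-0.2522, -1.2946) x3=(0.2280, 1.4860) x4=(0.2797, -0.1523)
step 3: x0=(-0.2915, -0.2627) x1=(0.2235, 0.8835) x2=(-0.2801, -1.2813) x3=(0.2013, 1.4607) x4=(0.2713, -0.1776)
step 4: x0=(-0.2820, -0.2390) x1=(0.2530, 0.8548) x2=(-0.3058, -1.2581) x3=(0.1741, 1.4332) x4=(0.2640, -0.2023)
step 5: x0=(-0.2743, -0.2132) x1=(0.2821, 0.8216) x2=(-0.3294, -1.2255) x3=(0.1463, 1.4037) x4=(0.2581, -0.2264)
step 6: x0=(-0.2689, -0.1854) x1=(0.3109, 0.7842) x2=(-0.3511, -1.1843) x3=(0.1180, 1.3723) x4=(0.2535, -0.2501)
step 7: x0=(-0.2657, -0.1556) x1=(0.3397, 0.7433) x2=(-0.3708, -1.1352) x3=(0.0891, 1.3391) x4=(0.2502, -0.2735)
step 8: x0=(-0.2648, -0.1240) x1=(0.3688, 0.6993) x2=(-0.3890, -1.0792) x3=(0.0595, 1.3044) x4=(0.2483, -0.2966)
step 9: x0=(-0.2663, -0.0904) x1=(0.3985, 0.6530) x2=(-0.4058, -1.0173) x3=(0.0294, 1.2682) x4=(0.2478, -0.3196)
step 10: x0=(-0.2703, -0.0551) x1=(0.4288, 0.6047) x2=(-0.4216, -0.9506) x3=(-0.0012, 1.2306) x4=(0.2486, -0.3425)
step 11: x0=(-0.2767, -0.0180) x1=(0.4602, 0.5552) x2=(-0.4369, -0.8801) x3=(-0.0324, 1.1919) x4=(0.2508, -0.3655)
step 12: x0=(-0.2854, 0.0207) x1=(0.4927, 0.5049) x2=(-0.4521, -0.8068) x3=(-0.0640, 1.1523) x4=(0.2542, -0.3887)
step 13: x0=(-0.2965, 0.0610) x1=(0.5266, 0.4542) x2=(-0.4677, -0.7316) x3=(-0.0961, 1.1118) x4=(0.2588, -0.4121)
step 14: x0=(-0.3096, 0.1029) x1=(0.5621, 0.4035) x2=(-0.4842, -0.6554) x3=(-0.1284, 1.0707) x4=(0.2646, -0.4357)
step 15: x0=(-0.3248, 0.1461) x1=(0.5991, 0.3530) x2=(-0.5020, -0.5789) x3=(-0.1610, 1.0293) x4=(0.2715, -0.4598)
step 16: x0=(-0.3417, 0.1905) x1=(0.6377, 0.3031) x2=(-0.5213, -0.5026) x3=(-0.1936, 0.9876) x4=(0.2793, -0.4844)
step 17: x0=(-0.3601, 0.2360) x1=(0.6777, 0.2537) x2=(-0.5424, -0.4270) x3=(-0.2263, 0.9459) x4=(0.2879, -0.5096)

(0.6777, 0.2537)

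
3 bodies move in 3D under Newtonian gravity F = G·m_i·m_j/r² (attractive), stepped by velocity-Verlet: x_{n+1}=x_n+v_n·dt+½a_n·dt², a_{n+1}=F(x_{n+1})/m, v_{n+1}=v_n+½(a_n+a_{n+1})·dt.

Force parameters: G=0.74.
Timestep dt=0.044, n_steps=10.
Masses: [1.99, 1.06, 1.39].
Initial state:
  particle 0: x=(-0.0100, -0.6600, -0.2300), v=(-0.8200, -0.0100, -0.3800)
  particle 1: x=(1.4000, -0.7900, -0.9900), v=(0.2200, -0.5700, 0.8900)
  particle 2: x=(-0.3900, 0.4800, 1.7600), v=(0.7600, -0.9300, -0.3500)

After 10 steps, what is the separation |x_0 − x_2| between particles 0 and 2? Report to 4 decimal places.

2.1112

step 0: x0=(-0.0100, -0.6600, -0.2300) x1=(1.4000, -0.7900, -0.9900) x2=(-0.3900, 0.4800, 1.7600)
step 1: x0=(-0.0459, -0.6604, -0.2467) x1=(1.4092, -0.8150, -0.9505) x2=(-0.3565, 0.4389, 1.7443)
step 2: x0=(-0.0812, -0.6606, -0.2633) x1=(1.4173, -0.8398, -0.9104) x2=(-0.3228, 0.3976, 1.7281)
step 3: x0=(-0.1162, -0.6607, -0.2798) x1=(1.4243, -0.8645, -0.8698) x2=(-0.2891, 0.3559, 1.7113)
step 4: x0=(-0.1506, -0.6608, -0.2962) x1=(1.4303, -0.8890, -0.8287) x2=(-0.2552, 0.3139, 1.6938)
step 5: x0=(-0.1845, -0.6607, -0.3123) x1=(1.4353, -0.9133, -0.7871) x2=(-0.2212, 0.2716, 1.6757)
step 6: x0=(-0.2180, -0.6605, -0.3283) x1=(1.4392, -0.9373, -0.7450) x2=(-0.1871, 0.2290, 1.6570)
step 7: x0=(-0.2510, -0.6602, -0.3439) x1=(1.4421, -0.9611, -0.7026) x2=(-0.1529, 0.1861, 1.6376)
step 8: x0=(-0.2835, -0.6598, -0.3593) x1=(1.4440, -0.9847, -0.6599) x2=(-0.1187, 0.1429, 1.6176)
step 9: x0=(-0.3154, -0.6594, -0.3743) x1=(1.4449, -1.0080, -0.6168) x2=(-0.0845, 0.0994, 1.5968)
step 10: x0=(-0.3469, -0.6589, -0.3890) x1=(1.4449, -1.0311, -0.5734) x2=(-0.0502, 0.0556, 1.5753)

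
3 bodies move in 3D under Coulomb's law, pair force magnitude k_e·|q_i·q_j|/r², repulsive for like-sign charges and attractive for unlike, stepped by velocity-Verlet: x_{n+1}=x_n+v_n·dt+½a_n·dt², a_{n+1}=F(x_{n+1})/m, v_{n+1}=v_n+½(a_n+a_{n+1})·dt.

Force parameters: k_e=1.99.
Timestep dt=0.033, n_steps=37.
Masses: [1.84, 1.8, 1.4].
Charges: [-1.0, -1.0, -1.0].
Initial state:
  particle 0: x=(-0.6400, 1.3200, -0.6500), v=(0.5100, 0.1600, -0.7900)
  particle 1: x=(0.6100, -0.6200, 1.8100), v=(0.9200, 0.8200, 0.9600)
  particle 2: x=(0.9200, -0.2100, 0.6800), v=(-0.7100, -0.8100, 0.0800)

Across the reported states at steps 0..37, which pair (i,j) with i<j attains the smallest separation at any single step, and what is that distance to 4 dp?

step 0: x0=(-0.6400, 1.3200, -0.6500) x1=(0.6100, -0.6200, 1.8100) x2=(0.9200, -0.2100, 0.6800)
step 1: x0=(-0.6232, 1.3254, -0.6762) x1=(0.6403, -0.5931, 1.8421) x2=(0.8968, -0.2366, 0.6822)
step 2: x0=(-0.6066, 1.3309, -0.7025) x1=(0.6704, -0.5665, 1.8750) x2=(0.8739, -0.2631, 0.6837)
step 3: x0=(-0.5902, 1.3366, -0.7290) x1=(0.7005, -0.5401, 1.9087) x2=(0.8513, -0.2895, 0.6843)
step 4: x0=(-0.5738, 1.3424, -0.7556) x1=(0.7305, -0.5139, 1.9432) x2=(0.8289, -0.3159, 0.6840)
step 5: x0=(-0.5576, 1.3485, -0.7825) x1=(0.7605, -0.4879, 1.9785) x2=(0.8068, -0.3422, 0.6830)
step 6: x0=(-0.5415, 1.3546, -0.8095) x1=(0.7905, -0.4621, 2.0146) x2=(0.7848, -0.3686, 0.6812)
step 7: x0=(-0.5255, 1.3610, -0.8366) x1=(0.8206, -0.4363, 2.0514) x2=(0.7629, -0.3950, 0.6787)
step 8: x0=(-0.5097, 1.3674, -0.8640) x1=(0.8507, -0.4106, 2.0889) x2=(0.7411, -0.4216, 0.6754)
step 9: x0=(-0.4939, 1.3741, -0.8914) x1=(0.8808, -0.3849, 2.1272) x2=(0.7193, -0.4484, 0.6715)
step 10: x0=(-0.4783, 1.3809, -0.9191) x1=(0.9111, -0.3592, 2.1660) x2=(0.6976, -0.4753, 0.6671)
step 11: x0=(-0.4628, 1.3878, -0.9469) x1=(0.9415, -0.3336, 2.2054) x2=(0.6758, -0.5024, 0.6620)
step 12: x0=(-0.4473, 1.3949, -0.9749) x1=(0.9720, -0.3079, 2.2454) x2=(0.6540, -0.5297, 0.6565)
step 13: x0=(-0.4319, 1.4021, -1.0030) x1=(1.0026, -0.2822, 2.2858) x2=(0.6322, -0.5573, 0.6506)
step 14: x0=(-0.4167, 1.4095, -1.0313) x1=(1.0333, -0.2564, 2.3267) x2=(0.6104, -0.5850, 0.6443)
step 15: x0=(-0.4015, 1.4169, -1.0597) x1=(1.0641, -0.2306, 2.3681) x2=(0.5885, -0.6130, 0.6376)
step 16: x0=(-0.3864, 1.4246, -1.0883) x1=(1.0951, -0.2048, 2.4099) x2=(0.5665, -0.6413, 0.6305)
step 17: x0=(-0.3713, 1.4323, -1.1170) x1=(1.1262, -0.1789, 2.4520) x2=(0.5445, -0.6697, 0.6233)
step 18: x0=(-0.3563, 1.4402, -1.1459) x1=(1.1574, -0.1530, 2.4944) x2=(0.5224, -0.6985, 0.6157)
step 19: x0=(-0.3414, 1.4483, -1.1749) x1=(1.1887, -0.1270, 2.5372) x2=(0.5003, -0.7274, 0.6079)
step 20: x0=(-0.3266, 1.4564, -1.2041) x1=(1.2201, -0.1010, 2.5803) x2=(0.4782, -0.7566, 0.6000)
step 21: x0=(-0.3118, 1.4647, -1.2333) x1=(1.2516, -0.0749, 2.6236) x2=(0.4559, -0.7860, 0.5918)
step 22: x0=(-0.2971, 1.4730, -1.2628) x1=(1.2832, -0.0488, 2.6672) x2=(0.4336, -0.8156, 0.5835)
step 23: x0=(-0.2824, 1.4816, -1.2923) x1=(1.3149, -0.0226, 2.7111) x2=(0.4113, -0.8454, 0.5751)
step 24: x0=(-0.2677, 1.4902, -1.3220) x1=(1.3467, 0.0036, 2.7552) x2=(0.3889, -0.8754, 0.5665)
step 25: x0=(-0.2532, 1.4989, -1.3518) x1=(1.3786, 0.0299, 2.7994) x2=(0.3664, -0.9057, 0.5579)
step 26: x0=(-0.2386, 1.5077, -1.3817) x1=(1.4106, 0.0562, 2.8439) x2=(0.3439, -0.9361, 0.5491)
step 27: x0=(-0.2241, 1.5167, -1.4117) x1=(1.4427, 0.0826, 2.8886) x2=(0.3213, -0.9668, 0.5403)
step 28: x0=(-0.2096, 1.5257, -1.4418) x1=(1.4748, 0.1090, 2.9334) x2=(0.2987, -0.9976, 0.5314)
step 29: x0=(-0.1952, 1.5349, -1.4721) x1=(1.5071, 0.1354, 2.9784) x2=(0.2760, -1.0286, 0.5224)
step 30: x0=(-0.1808, 1.5441, -1.5025) x1=(1.5394, 0.1619, 3.0235) x2=(0.2533, -1.0598, 0.5134)
step 31: x0=(-0.1664, 1.5534, -1.5329) x1=(1.5717, 0.1884, 3.0688) x2=(0.2305, -1.0912, 0.5043)
step 32: x0=(-0.1521, 1.5629, -1.5635) x1=(1.6041, 0.2150, 3.1143) x2=(0.2077, -1.1227, 0.4951)
step 33: x0=(-0.1378, 1.5724, -1.5942) x1=(1.6366, 0.2416, 3.1598) x2=(0.1848, -1.1544, 0.4860)
step 34: x0=(-0.1235, 1.5820, -1.6250) x1=(1.6692, 0.2682, 3.2055) x2=(0.1619, -1.1863, 0.4768)
step 35: x0=(-0.1092, 1.5917, -1.6558) x1=(1.7018, 0.2949, 3.2513) x2=(0.1389, -1.2183, 0.4676)
step 36: x0=(-0.0949, 1.6015, -1.6868) x1=(1.7345, 0.3215, 3.2973) x2=(0.1159, -1.2505, 0.4583)
step 37: x0=(-0.0807, 1.6114, -1.7179) x1=(1.7672, 0.3483, 3.3433) x2=(0.0929, -1.2828, 0.4491)

pair (1,2), distance 1.2402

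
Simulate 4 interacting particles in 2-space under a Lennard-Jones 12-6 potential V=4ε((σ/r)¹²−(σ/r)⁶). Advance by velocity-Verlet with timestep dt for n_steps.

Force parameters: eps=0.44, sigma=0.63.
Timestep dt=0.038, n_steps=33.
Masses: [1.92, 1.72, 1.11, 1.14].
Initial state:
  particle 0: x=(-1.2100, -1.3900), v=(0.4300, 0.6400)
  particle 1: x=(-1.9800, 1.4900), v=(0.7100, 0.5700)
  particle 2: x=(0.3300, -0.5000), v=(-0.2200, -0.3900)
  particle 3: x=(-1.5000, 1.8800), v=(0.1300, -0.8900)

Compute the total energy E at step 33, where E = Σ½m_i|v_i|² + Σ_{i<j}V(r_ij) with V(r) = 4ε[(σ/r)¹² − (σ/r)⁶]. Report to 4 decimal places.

2.5711

step 0: x0=(-1.2100, -1.3900) x1=(-1.9800, 1.4900) x2=(0.3300, -0.5000) x3=(-1.5000, 1.8800)
step 1: x0=(-1.1937, -1.3657) x1=(-1.9607, 1.5054) x2=(0.3216, -0.5148) x3=(-1.4835, 1.8556)
step 2: x0=(-1.1773, -1.3413) x1=(-1.9749, 1.4963) x2=(0.3133, -0.5297) x3=(-1.4164, 1.8683)
step 3: x0=(-1.1609, -1.3170) x1=(-1.9919, 1.4853) x2=(0.3048, -0.5445) x3=(-1.3451, 1.8837)
step 4: x0=(-1.1446, -1.2927) x1=(-2.0077, 1.4749) x2=(0.2964, -0.5593) x3=(-1.2756, 1.8982)
step 5: x0=(-1.1282, -1.2683) x1=(-2.0226, 1.4652) x2=(0.2880, -0.5742) x3=(-1.2076, 1.9117)
step 6: x0=(-1.1118, -1.2440) x1=(-2.0367, 1.4558) x2=(0.2795, -0.5891) x3=(-1.1405, 1.9247)
step 7: x0=(-1.0953, -1.2196) x1=(-2.0505, 1.4467) x2=(0.2710, -0.6040) x3=(-1.0741, 1.9374)
step 8: x0=(-1.0789, -1.1952) x1=(-2.0640, 1.4376) x2=(0.2624, -0.6189) x3=(-1.0080, 1.9498)
step 9: x0=(-1.0624, -1.1708) x1=(-2.0774, 1.4287) x2=(0.2538, -0.6338) x3=(-0.9422, 1.9622)
step 10: x0=(-1.0459, -1.1464) x1=(-2.0907, 1.4198) x2=(0.2451, -0.6488) x3=(-0.8765, 1.9745)
step 11: x0=(-1.0293, -1.1220) x1=(-2.1039, 1.4109) x2=(0.2363, -0.6638) x3=(-0.8109, 1.9868)
step 12: x0=(-1.0127, -1.0975) x1=(-2.1170, 1.4020) x2=(0.2274, -0.6788) x3=(-0.7454, 1.9990)
step 13: x0=(-0.9960, -1.0730) x1=(-2.1302, 1.3931) x2=(0.2184, -0.6939) x3=(-0.6800, 2.0112)
step 14: x0=(-0.9792, -1.0485) x1=(-2.1433, 1.3843) x2=(0.2093, -0.7090) x3=(-0.6145, 2.0234)
step 15: x0=(-0.9623, -1.0240) x1=(-2.1564, 1.3754) x2=(0.2000, -0.7242) x3=(-0.5491, 2.0356)
step 16: x0=(-0.9453, -0.9994) x1=(-2.1695, 1.3666) x2=(0.1904, -0.7394) x3=(-0.4837, 2.0478)
step 17: x0=(-0.9281, -0.9748) x1=(-2.1826, 1.3578) x2=(0.1806, -0.7547) x3=(-0.4183, 2.0599)
step 18: x0=(-0.9107, -0.9502) x1=(-2.1956, 1.3489) x2=(0.1705, -0.7701) x3=(-0.3529, 2.0721)
step 19: x0=(-0.8931, -0.9255) x1=(-2.2087, 1.3401) x2=(0.1599, -0.7855) x3=(-0.2876, 2.0843)
step 20: x0=(-0.8752, -0.9008) x1=(-2.2218, 1.3313) x2=(0.1488, -0.8010) x3=(-0.2222, 2.0964)
step 21: x0=(-0.8569, -0.8760) x1=(-2.2348, 1.3224) x2=(0.1371, -0.8165) x3=(-0.1568, 2.1086)
step 22: x0=(-0.8382, -0.8512) x1=(-2.2479, 1.3136) x2=(0.1247, -0.8321) x3=(-0.0915, 2.1207)
step 23: x0=(-0.8190, -0.8264) x1=(-2.2609, 1.3048) x2=(0.1112, -0.8477) x3=(-0.0261, 2.1329)
step 24: x0=(-0.7991, -0.8017) x1=(-2.2740, 1.2959) x2=(0.0967, -0.8633) x3=(0.0393, 2.1450)
step 25: x0=(-0.7783, -0.7769) x1=(-2.2870, 1.2871) x2=(0.0807, -0.8788) x3=(0.1046, 2.1572)
step 26: x0=(-0.7567, -0.7523) x1=(-2.3001, 1.2783) x2=(0.0631, -0.8941) x3=(0.1700, 2.1693)
step 27: x0=(-0.7339, -0.7279) x1=(-2.3131, 1.2694) x2=(0.0436, -0.9091) x3=(0.2353, 2.1815)
step 28: x0=(-0.7099, -0.7037) x1=(-2.3262, 1.2606) x2=(0.0220, -0.9235) x3=(0.3007, 2.1936)
step 29: x0=(-0.6847, -0.6799) x1=(-2.3392, 1.2518) x2=(-0.0016, -0.9374) x3=(0.3660, 2.2058)
step 30: x0=(-0.6589, -0.6564) x1=(-2.3523, 1.2429) x2=(-0.0265, -0.9508) x3=(0.4314, 2.2179)
step 31: x0=(-0.6335, -0.6327) x1=(-2.3653, 1.2341) x2=(-0.0506, -0.9646) x3=(0.4967, 2.2300)
step 32: x0=(-0.6107, -0.6074) x1=(-2.3784, 1.2252) x2=(-0.0701, -0.9809) x3=(0.5621, 2.2422)
step 33: x0=(-0.5922, -0.5792) x1=(-2.3914, 1.2164) x2=(-0.0822, -1.0024) x3=(0.6274, 2.2543)
step 0 velocities: v0=(0.4300, 0.6400) v1=(0.7100, 0.5700) v2=(-0.2200, -0.3900) v3=(0.1300, -0.8900)
step 0: KE=1.8561, PE=0.2265, E=2.0826
step 33 velocities: v0=(0.4441, 0.7774) v1=(-0.3432, -0.2326) v2=(-0.2451, -0.6262) v3=(1.7197, 0.3195)
step 33: KE=2.9123, PE=-0.3412, E=2.5711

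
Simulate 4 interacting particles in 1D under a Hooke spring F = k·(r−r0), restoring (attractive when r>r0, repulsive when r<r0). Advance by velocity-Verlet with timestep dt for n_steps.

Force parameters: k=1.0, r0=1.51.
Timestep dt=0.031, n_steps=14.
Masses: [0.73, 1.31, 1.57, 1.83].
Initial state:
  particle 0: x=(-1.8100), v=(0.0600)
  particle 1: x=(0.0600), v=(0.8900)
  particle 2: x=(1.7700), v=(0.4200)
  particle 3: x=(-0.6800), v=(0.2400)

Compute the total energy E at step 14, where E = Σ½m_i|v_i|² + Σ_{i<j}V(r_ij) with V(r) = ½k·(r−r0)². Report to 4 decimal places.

3.7484

step 0: x0=(-1.8100) x1=(0.0600) x2=(1.7700) x3=(-0.6800)
step 1: x0=(-1.8068) x1=(0.0878) x2=(1.7820) x3=(-0.6724)
step 2: x0=(-1.8008) x1=(0.1160) x2=(1.7921) x3=(-0.6645)
step 3: x0=(-1.7921) x1=(0.1446) x2=(1.8002) x3=(-0.6563)
step 4: x0=(-1.7805) x1=(0.1735) x2=(1.8064) x3=(-0.6478)
step 5: x0=(-1.7662) x1=(0.2027) x2=(1.8107) x3=(-0.6390)
step 6: x0=(-1.7490) x1=(0.2320) x2=(1.8130) x3=(-0.6298)
step 7: x0=(-1.7290) x1=(0.2616) x2=(1.8135) x3=(-0.6202)
step 8: x0=(-1.7062) x1=(0.2913) x2=(1.8121) x3=(-0.6103)
step 9: x0=(-1.6807) x1=(0.3211) x2=(1.8090) x3=(-0.6000)
step 10: x0=(-1.6524) x1=(0.3510) x2=(1.8041) x3=(-0.5894)
step 11: x0=(-1.6216) x1=(0.3808) x2=(1.7975) x3=(-0.5783)
step 12: x0=(-1.5882) x1=(0.4107) x2=(1.7893) x3=(-0.5668)
step 13: x0=(-1.5524) x1=(0.4405) x2=(1.7794) x3=(-0.5549)
step 14: x0=(-1.5142) x1=(0.4701) x2=(1.7681) x3=(-0.5425)
step 0 velocities: v0=(0.0600) v1=(0.8900) v2=(0.4200) v3=(0.2400)
step 0: KE=0.7113, PE=3.0377, E=3.7490
step 14 velocities: v0=(1.2686) v1=(0.9552) v2=(-0.3889) v3=(0.4052)
step 14: KE=1.4539, PE=2.2946, E=3.7484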